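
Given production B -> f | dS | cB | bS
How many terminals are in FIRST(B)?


Production: B -> f | dS | cB | bS
Examining each alternative for leading terminals:
  B -> f : first terminal = 'f'
  B -> dS : first terminal = 'd'
  B -> cB : first terminal = 'c'
  B -> bS : first terminal = 'b'
FIRST(B) = {b, c, d, f}
Count: 4

4


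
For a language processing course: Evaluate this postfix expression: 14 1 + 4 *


Processing tokens left to right:
Push 14, Push 1
Pop 14 and 1, compute 14 + 1 = 15, push 15
Push 4
Pop 15 and 4, compute 15 * 4 = 60, push 60
Stack result: 60

60


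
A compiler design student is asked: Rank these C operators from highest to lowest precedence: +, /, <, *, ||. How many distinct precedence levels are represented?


Looking up precedence for each operator:
  + -> precedence 5
  / -> precedence 6
  < -> precedence 4
  * -> precedence 6
  || -> precedence 1
Sorted highest to lowest: /, *, +, <, ||
Distinct precedence values: [6, 5, 4, 1]
Number of distinct levels: 4

4


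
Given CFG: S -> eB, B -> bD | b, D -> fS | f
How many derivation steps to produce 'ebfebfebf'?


Grammar: S -> eB, B -> bD | b, D -> fS | f
Deriving 'ebfebfebf':
Step 1: S -> eB => eB
Step 2: B -> bD => ebD
Step 3: D -> fS => ebfS
Step 4: S -> eB => ebfeB
Step 5: B -> bD => ebfebD
Step 6: D -> fS => ebfebfS
Step 7: S -> eB => ebfebfeB
Step 8: B -> bD => ebfebfebD
Step 9: D -> f => ebfebfebf
Total derivation steps: 9

9


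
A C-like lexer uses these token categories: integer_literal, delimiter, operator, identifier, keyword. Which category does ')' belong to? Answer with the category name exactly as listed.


Token: ')'
Checking categories:
  identifier: no
  integer_literal: no
  operator: no
  keyword: no
  delimiter: YES
Category: delimiter

delimiter


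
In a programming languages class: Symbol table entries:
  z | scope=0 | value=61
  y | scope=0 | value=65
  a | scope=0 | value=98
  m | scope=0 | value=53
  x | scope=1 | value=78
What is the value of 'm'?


Searching symbol table for 'm':
  z | scope=0 | value=61
  y | scope=0 | value=65
  a | scope=0 | value=98
  m | scope=0 | value=53 <- MATCH
  x | scope=1 | value=78
Found 'm' at scope 0 with value 53

53


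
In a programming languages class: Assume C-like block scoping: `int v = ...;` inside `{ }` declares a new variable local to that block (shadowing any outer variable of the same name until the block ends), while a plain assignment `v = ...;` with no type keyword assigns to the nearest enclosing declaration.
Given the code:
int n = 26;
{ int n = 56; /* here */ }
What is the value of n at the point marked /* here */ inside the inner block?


Analyzing scoping rules:
Outer scope: declares n = 26
Inner block: 'int n = 56;' declares a NEW n that shadows the outer one
Inside the block the inner declaration is in scope -> 56
Result: 56

56


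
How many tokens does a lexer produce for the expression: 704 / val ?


Scanning '704 / val'
Token 1: '704' -> integer_literal
Token 2: '/' -> operator
Token 3: 'val' -> identifier
Total tokens: 3

3


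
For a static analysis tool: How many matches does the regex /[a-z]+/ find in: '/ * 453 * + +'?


Pattern: /[a-z]+/ (identifiers)
Input: '/ * 453 * + +'
Scanning for matches:
Total matches: 0

0


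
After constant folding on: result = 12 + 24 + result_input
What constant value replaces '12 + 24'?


Identifying constant sub-expression:
  Original: result = 12 + 24 + result_input
  12 and 24 are both compile-time constants
  Evaluating: 12 + 24 = 36
  After folding: result = 36 + result_input

36


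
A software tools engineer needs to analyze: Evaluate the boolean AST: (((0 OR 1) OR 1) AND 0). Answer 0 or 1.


Step 1: Evaluate inner node
  0 OR 1 = 1
Step 2: Evaluate next node
  1 OR 1 = 1
Step 3: Evaluate root node
  1 AND 0 = 0

0


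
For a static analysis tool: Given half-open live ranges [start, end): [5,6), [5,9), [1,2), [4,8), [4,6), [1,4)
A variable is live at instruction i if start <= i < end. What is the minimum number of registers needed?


Live ranges:
  Var0: [5, 6)
  Var1: [5, 9)
  Var2: [1, 2)
  Var3: [4, 8)
  Var4: [4, 6)
  Var5: [1, 4)
Sweep-line events (position, delta, active):
  pos=1 start -> active=1
  pos=1 start -> active=2
  pos=2 end -> active=1
  pos=4 end -> active=0
  pos=4 start -> active=1
  pos=4 start -> active=2
  pos=5 start -> active=3
  pos=5 start -> active=4
  pos=6 end -> active=3
  pos=6 end -> active=2
  pos=8 end -> active=1
  pos=9 end -> active=0
Maximum simultaneous active: 4
Minimum registers needed: 4

4


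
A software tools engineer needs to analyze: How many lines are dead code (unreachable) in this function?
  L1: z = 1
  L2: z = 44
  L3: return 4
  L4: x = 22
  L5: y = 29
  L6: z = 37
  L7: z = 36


Analyzing control flow:
  L1: reachable (before return)
  L2: reachable (before return)
  L3: reachable (return statement)
  L4: DEAD (after return at L3)
  L5: DEAD (after return at L3)
  L6: DEAD (after return at L3)
  L7: DEAD (after return at L3)
Return at L3, total lines = 7
Dead lines: L4 through L7
Count: 4

4


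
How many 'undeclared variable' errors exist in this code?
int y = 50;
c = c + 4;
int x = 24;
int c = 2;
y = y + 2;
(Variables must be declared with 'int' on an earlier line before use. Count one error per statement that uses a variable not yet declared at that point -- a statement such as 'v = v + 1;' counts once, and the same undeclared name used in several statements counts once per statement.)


Scanning code line by line:
  Line 1: declare 'y' -> declared = ['y']
  Line 2: use 'c' -> ERROR (undeclared)
  Line 3: declare 'x' -> declared = ['x', 'y']
  Line 4: declare 'c' -> declared = ['c', 'x', 'y']
  Line 5: use 'y' -> OK (declared)
Total undeclared variable errors: 1

1


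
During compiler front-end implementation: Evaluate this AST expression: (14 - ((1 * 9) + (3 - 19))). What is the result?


Expression: (14 - ((1 * 9) + (3 - 19)))
Evaluating step by step:
  1 * 9 = 9
  3 - 19 = -16
  9 + -16 = -7
  14 - -7 = 21
Result: 21

21


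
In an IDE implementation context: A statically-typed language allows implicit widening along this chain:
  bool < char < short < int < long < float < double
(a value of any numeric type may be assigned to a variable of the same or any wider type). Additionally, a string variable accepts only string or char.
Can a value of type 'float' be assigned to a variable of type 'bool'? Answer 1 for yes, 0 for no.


Target variable type: bool
Source value type: float
Numeric ranks: float=5, bool=0
Widening allowed iff rank(source) <= rank(target): 5 <= 0? No
Result: 0

0


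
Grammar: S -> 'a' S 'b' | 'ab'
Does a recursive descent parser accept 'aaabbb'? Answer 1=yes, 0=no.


Grammar accepts strings of the form a^n b^n (n >= 1)
Word: 'aaabbb'
Counting: 3 a's and 3 b's
Check: 3 == 3? Yes
Derivation (S -> aSb applied 2 time(s), then S -> ab): S => aSb => aaSbb => aaabbb
Accepted

1


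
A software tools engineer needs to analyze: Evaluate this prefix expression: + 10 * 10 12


Parsing prefix expression: + 10 * 10 12
Step 1: Innermost operation '* 10 12'
  10 * 12 = 120
Step 2: Outer operation '+ 10 [120]'
  10 + 120 = 130

130


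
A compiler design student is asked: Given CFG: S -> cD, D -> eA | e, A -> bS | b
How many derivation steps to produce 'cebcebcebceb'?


Grammar: S -> cD, D -> eA | e, A -> bS | b
Deriving 'cebcebcebceb':
Step 1: S -> cD => cD
Step 2: D -> eA => ceA
Step 3: A -> bS => cebS
Step 4: S -> cD => cebcD
Step 5: D -> eA => cebceA
Step 6: A -> bS => cebcebS
Step 7: S -> cD => cebcebcD
Step 8: D -> eA => cebcebceA
Step 9: A -> bS => cebcebcebS
Step 10: S -> cD => cebcebcebcD
Step 11: D -> eA => cebcebcebceA
Step 12: A -> b => cebcebcebceb
Total derivation steps: 12

12


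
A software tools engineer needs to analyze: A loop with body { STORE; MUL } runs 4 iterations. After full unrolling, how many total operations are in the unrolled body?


Loop body operations: STORE, MUL (2 ops per iteration)
Unrolling 4 iterations:
  Iteration 1: STORE, MUL (2 ops)
  Iteration 2: STORE, MUL (2 ops)
  Iteration 3: STORE, MUL (2 ops)
  Iteration 4: STORE, MUL (2 ops)
Total: 4 iterations * 2 ops/iter = 8 operations

8


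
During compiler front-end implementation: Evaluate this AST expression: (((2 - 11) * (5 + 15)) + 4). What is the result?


Expression: (((2 - 11) * (5 + 15)) + 4)
Evaluating step by step:
  2 - 11 = -9
  5 + 15 = 20
  -9 * 20 = -180
  -180 + 4 = -176
Result: -176

-176


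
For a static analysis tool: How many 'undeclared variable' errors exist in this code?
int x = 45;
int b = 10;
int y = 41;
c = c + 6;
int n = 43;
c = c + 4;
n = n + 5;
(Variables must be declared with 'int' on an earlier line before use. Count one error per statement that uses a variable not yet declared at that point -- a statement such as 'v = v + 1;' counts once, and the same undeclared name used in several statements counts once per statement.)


Scanning code line by line:
  Line 1: declare 'x' -> declared = ['x']
  Line 2: declare 'b' -> declared = ['b', 'x']
  Line 3: declare 'y' -> declared = ['b', 'x', 'y']
  Line 4: use 'c' -> ERROR (undeclared)
  Line 5: declare 'n' -> declared = ['b', 'n', 'x', 'y']
  Line 6: use 'c' -> ERROR (undeclared)
  Line 7: use 'n' -> OK (declared)
Total undeclared variable errors: 2

2


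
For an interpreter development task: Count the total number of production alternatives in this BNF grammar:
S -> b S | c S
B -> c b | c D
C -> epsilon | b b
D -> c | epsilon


Counting alternatives per rule:
  S: 2 alternative(s)
  B: 2 alternative(s)
  C: 2 alternative(s)
  D: 2 alternative(s)
Sum: 2 + 2 + 2 + 2 = 8

8


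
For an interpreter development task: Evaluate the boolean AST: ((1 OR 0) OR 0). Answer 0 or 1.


Step 1: Evaluate inner node
  1 OR 0 = 1
Step 2: Evaluate root node
  1 OR 0 = 1

1


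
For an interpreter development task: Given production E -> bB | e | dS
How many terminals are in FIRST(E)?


Production: E -> bB | e | dS
Examining each alternative for leading terminals:
  E -> bB : first terminal = 'b'
  E -> e : first terminal = 'e'
  E -> dS : first terminal = 'd'
FIRST(E) = {b, d, e}
Count: 3

3


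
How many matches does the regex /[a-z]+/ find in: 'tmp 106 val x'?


Pattern: /[a-z]+/ (identifiers)
Input: 'tmp 106 val x'
Scanning for matches:
  Match 1: 'tmp'
  Match 2: 'val'
  Match 3: 'x'
Total matches: 3

3


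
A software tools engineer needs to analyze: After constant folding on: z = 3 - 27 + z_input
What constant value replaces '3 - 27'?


Identifying constant sub-expression:
  Original: z = 3 - 27 + z_input
  3 and 27 are both compile-time constants
  Evaluating: 3 - 27 = -24
  After folding: z = -24 + z_input

-24


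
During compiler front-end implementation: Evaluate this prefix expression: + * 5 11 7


Parsing prefix expression: + * 5 11 7
Step 1: Innermost operation '* 5 11'
  5 * 11 = 55
Step 2: Outer operation '+ [55] 7'
  55 + 7 = 62

62


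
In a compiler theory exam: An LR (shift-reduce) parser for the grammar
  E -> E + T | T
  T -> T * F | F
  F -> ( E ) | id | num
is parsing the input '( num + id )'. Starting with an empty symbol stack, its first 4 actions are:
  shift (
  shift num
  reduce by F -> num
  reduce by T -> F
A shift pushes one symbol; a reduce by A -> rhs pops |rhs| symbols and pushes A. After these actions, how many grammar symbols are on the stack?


Tracking the symbol stack through each action:
  Action 1: shift '(' : push -> stack = [(] (size 1)
  Action 2: shift 'num' : push -> stack = [(, num] (size 2)
  Action 3: reduce by F -> num : pop 1, push F -> stack = [(, F] (size 2)
  Action 4: reduce by T -> F : pop 1, push T -> stack = [(, T] (size 2)
Final stack size: 2

2


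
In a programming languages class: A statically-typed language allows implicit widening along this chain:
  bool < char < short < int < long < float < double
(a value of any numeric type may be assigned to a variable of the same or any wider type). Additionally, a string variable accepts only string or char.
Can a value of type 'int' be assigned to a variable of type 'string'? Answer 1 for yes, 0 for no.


Target variable type: string
Source value type: int
Rule: string accepts only {string, char}
  source 'int' in {string, char}? No
Result: 0

0


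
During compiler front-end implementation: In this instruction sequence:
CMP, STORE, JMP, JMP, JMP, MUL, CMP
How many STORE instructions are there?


Scanning instruction sequence for STORE:
  Position 1: CMP
  Position 2: STORE <- MATCH
  Position 3: JMP
  Position 4: JMP
  Position 5: JMP
  Position 6: MUL
  Position 7: CMP
Matches at positions: [2]
Total STORE count: 1

1


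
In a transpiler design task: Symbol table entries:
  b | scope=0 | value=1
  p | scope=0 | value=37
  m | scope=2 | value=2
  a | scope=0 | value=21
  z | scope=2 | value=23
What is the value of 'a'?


Searching symbol table for 'a':
  b | scope=0 | value=1
  p | scope=0 | value=37
  m | scope=2 | value=2
  a | scope=0 | value=21 <- MATCH
  z | scope=2 | value=23
Found 'a' at scope 0 with value 21

21


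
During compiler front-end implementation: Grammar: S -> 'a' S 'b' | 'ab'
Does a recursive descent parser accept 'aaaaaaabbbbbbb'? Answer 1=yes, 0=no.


Grammar accepts strings of the form a^n b^n (n >= 1)
Word: 'aaaaaaabbbbbbb'
Counting: 7 a's and 7 b's
Check: 7 == 7? Yes
Derivation (S -> aSb applied 6 time(s), then S -> ab): S => aSb => aaSbb => aaaSbbb => aaaaSbbbb => aaaaaSbbbbb => aaaaaaSbbbbbb => aaaaaaabbbbbbb
Accepted

1


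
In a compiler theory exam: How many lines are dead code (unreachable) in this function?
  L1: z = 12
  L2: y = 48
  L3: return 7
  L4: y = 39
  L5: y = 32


Analyzing control flow:
  L1: reachable (before return)
  L2: reachable (before return)
  L3: reachable (return statement)
  L4: DEAD (after return at L3)
  L5: DEAD (after return at L3)
Return at L3, total lines = 5
Dead lines: L4 through L5
Count: 2

2


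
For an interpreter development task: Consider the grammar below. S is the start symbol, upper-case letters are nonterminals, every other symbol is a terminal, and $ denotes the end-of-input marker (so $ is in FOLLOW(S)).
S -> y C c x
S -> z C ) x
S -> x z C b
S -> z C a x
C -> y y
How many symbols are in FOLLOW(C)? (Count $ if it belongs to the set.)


S is the start symbol and does not occur in any rule body, so FOLLOW(S) = {$}.
Examining every occurrence of C in a rule body:
  S -> y C c x : C is followed by terminal 'c' -> add 'c'
  S -> z C ) x : C is followed by terminal ')' -> add ')'
  S -> x z C b : C is followed by terminal 'b' -> add 'b'
  S -> z C a x : C is followed by terminal 'a' -> add 'a'
  C -> y y : C does not occur in the body -> contributes nothing
FOLLOW(C) = {), a, b, c}
Count: 4

4


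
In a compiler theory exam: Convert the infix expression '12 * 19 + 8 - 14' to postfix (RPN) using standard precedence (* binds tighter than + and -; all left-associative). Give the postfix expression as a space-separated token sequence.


Applying the shunting-yard algorithm:
  Operand 12 -> output
  Push '*' onto operator stack -> op-stack: [*]
  Operand 19 -> output
  See '+' (prec 1); top '*' (prec 2) >= it -> pop '*' to output
  Push '+' onto operator stack -> op-stack: [+]
  Operand 8 -> output
  See '-' (prec 1); top '+' (prec 1) >= it -> pop '+' to output
  Push '-' onto operator stack -> op-stack: [-]
  Operand 14 -> output
  End of input: pop '-' to output
Postfix result: 12 19 * 8 + 14 -

12 19 * 8 + 14 -


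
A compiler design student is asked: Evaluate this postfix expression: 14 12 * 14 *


Processing tokens left to right:
Push 14, Push 12
Pop 14 and 12, compute 14 * 12 = 168, push 168
Push 14
Pop 168 and 14, compute 168 * 14 = 2352, push 2352
Stack result: 2352

2352


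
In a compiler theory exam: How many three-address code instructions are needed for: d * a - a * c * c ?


Expression: d * a - a * c * c
Generating three-address code (respecting * over +/- precedence):
  Instruction 1: t1 = d * a
  Instruction 2: t2 = a * c
  Instruction 3: t3 = t2 * c
  Instruction 4: t4 = t1 - t3
Total instructions: 4

4


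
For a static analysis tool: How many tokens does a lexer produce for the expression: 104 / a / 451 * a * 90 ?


Scanning '104 / a / 451 * a * 90'
Token 1: '104' -> integer_literal
Token 2: '/' -> operator
Token 3: 'a' -> identifier
Token 4: '/' -> operator
Token 5: '451' -> integer_literal
Token 6: '*' -> operator
Token 7: 'a' -> identifier
Token 8: '*' -> operator
Token 9: '90' -> integer_literal
Total tokens: 9

9


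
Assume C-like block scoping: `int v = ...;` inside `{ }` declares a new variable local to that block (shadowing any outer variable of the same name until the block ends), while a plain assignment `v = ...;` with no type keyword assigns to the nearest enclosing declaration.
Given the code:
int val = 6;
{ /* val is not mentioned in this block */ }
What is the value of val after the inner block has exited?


Analyzing scoping rules:
Outer scope: declares val = 6
Inner block: val is neither redeclared nor assigned -> unchanged
After the block -> 6
Result: 6

6


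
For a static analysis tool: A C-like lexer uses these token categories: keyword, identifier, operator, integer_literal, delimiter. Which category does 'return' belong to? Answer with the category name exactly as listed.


Token: 'return'
Checking categories:
  identifier: no
  integer_literal: no
  operator: no
  keyword: YES
  delimiter: no
Category: keyword

keyword


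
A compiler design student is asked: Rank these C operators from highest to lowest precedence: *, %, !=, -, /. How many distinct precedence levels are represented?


Looking up precedence for each operator:
  * -> precedence 6
  % -> precedence 6
  != -> precedence 3
  - -> precedence 5
  / -> precedence 6
Sorted highest to lowest: *, %, /, -, !=
Distinct precedence values: [6, 5, 3]
Number of distinct levels: 3

3


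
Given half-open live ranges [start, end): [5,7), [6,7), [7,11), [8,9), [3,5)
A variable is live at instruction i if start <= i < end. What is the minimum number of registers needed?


Live ranges:
  Var0: [5, 7)
  Var1: [6, 7)
  Var2: [7, 11)
  Var3: [8, 9)
  Var4: [3, 5)
Sweep-line events (position, delta, active):
  pos=3 start -> active=1
  pos=5 end -> active=0
  pos=5 start -> active=1
  pos=6 start -> active=2
  pos=7 end -> active=1
  pos=7 end -> active=0
  pos=7 start -> active=1
  pos=8 start -> active=2
  pos=9 end -> active=1
  pos=11 end -> active=0
Maximum simultaneous active: 2
Minimum registers needed: 2

2


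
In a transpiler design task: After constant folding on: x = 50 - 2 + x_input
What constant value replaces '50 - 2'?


Identifying constant sub-expression:
  Original: x = 50 - 2 + x_input
  50 and 2 are both compile-time constants
  Evaluating: 50 - 2 = 48
  After folding: x = 48 + x_input

48


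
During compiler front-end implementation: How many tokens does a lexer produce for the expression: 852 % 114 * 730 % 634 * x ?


Scanning '852 % 114 * 730 % 634 * x'
Token 1: '852' -> integer_literal
Token 2: '%' -> operator
Token 3: '114' -> integer_literal
Token 4: '*' -> operator
Token 5: '730' -> integer_literal
Token 6: '%' -> operator
Token 7: '634' -> integer_literal
Token 8: '*' -> operator
Token 9: 'x' -> identifier
Total tokens: 9

9


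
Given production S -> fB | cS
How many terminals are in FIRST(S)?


Production: S -> fB | cS
Examining each alternative for leading terminals:
  S -> fB : first terminal = 'f'
  S -> cS : first terminal = 'c'
FIRST(S) = {c, f}
Count: 2

2


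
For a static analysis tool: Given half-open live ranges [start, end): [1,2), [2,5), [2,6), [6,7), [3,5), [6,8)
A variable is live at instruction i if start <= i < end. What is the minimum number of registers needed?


Live ranges:
  Var0: [1, 2)
  Var1: [2, 5)
  Var2: [2, 6)
  Var3: [6, 7)
  Var4: [3, 5)
  Var5: [6, 8)
Sweep-line events (position, delta, active):
  pos=1 start -> active=1
  pos=2 end -> active=0
  pos=2 start -> active=1
  pos=2 start -> active=2
  pos=3 start -> active=3
  pos=5 end -> active=2
  pos=5 end -> active=1
  pos=6 end -> active=0
  pos=6 start -> active=1
  pos=6 start -> active=2
  pos=7 end -> active=1
  pos=8 end -> active=0
Maximum simultaneous active: 3
Minimum registers needed: 3

3


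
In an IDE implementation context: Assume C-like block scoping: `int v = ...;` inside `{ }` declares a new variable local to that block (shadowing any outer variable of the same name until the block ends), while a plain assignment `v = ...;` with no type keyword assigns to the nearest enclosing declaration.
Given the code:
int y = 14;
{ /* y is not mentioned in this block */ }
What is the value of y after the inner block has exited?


Analyzing scoping rules:
Outer scope: declares y = 14
Inner block: y is neither redeclared nor assigned -> unchanged
After the block -> 14
Result: 14

14


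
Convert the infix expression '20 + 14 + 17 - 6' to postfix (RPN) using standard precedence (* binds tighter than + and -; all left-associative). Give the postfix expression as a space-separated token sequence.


Applying the shunting-yard algorithm:
  Operand 20 -> output
  Push '+' onto operator stack -> op-stack: [+]
  Operand 14 -> output
  See '+' (prec 1); top '+' (prec 1) >= it -> pop '+' to output
  Push '+' onto operator stack -> op-stack: [+]
  Operand 17 -> output
  See '-' (prec 1); top '+' (prec 1) >= it -> pop '+' to output
  Push '-' onto operator stack -> op-stack: [-]
  Operand 6 -> output
  End of input: pop '-' to output
Postfix result: 20 14 + 17 + 6 -

20 14 + 17 + 6 -


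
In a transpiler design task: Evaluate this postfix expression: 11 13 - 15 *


Processing tokens left to right:
Push 11, Push 13
Pop 11 and 13, compute 11 - 13 = -2, push -2
Push 15
Pop -2 and 15, compute -2 * 15 = -30, push -30
Stack result: -30

-30


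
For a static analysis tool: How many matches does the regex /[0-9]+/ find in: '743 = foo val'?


Pattern: /[0-9]+/ (int literals)
Input: '743 = foo val'
Scanning for matches:
  Match 1: '743'
Total matches: 1

1


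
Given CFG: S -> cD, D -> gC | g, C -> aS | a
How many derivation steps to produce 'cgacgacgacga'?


Grammar: S -> cD, D -> gC | g, C -> aS | a
Deriving 'cgacgacgacga':
Step 1: S -> cD => cD
Step 2: D -> gC => cgC
Step 3: C -> aS => cgaS
Step 4: S -> cD => cgacD
Step 5: D -> gC => cgacgC
Step 6: C -> aS => cgacgaS
Step 7: S -> cD => cgacgacD
Step 8: D -> gC => cgacgacgC
Step 9: C -> aS => cgacgacgaS
Step 10: S -> cD => cgacgacgacD
Step 11: D -> gC => cgacgacgacgC
Step 12: C -> a => cgacgacgacga
Total derivation steps: 12

12


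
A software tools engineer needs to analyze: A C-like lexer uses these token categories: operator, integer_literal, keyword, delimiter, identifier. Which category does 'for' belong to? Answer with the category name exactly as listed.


Token: 'for'
Checking categories:
  identifier: no
  integer_literal: no
  operator: no
  keyword: YES
  delimiter: no
Category: keyword

keyword


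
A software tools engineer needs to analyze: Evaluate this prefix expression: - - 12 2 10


Parsing prefix expression: - - 12 2 10
Step 1: Innermost operation '- 12 2'
  12 - 2 = 10
Step 2: Outer operation '- [10] 10'
  10 - 10 = 0

0


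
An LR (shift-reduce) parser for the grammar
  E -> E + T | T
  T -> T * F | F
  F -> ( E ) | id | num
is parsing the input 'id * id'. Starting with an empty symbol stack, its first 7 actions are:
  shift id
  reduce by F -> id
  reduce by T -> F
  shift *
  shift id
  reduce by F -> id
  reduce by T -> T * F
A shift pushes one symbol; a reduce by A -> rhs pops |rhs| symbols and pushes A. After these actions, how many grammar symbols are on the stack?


Tracking the symbol stack through each action:
  Action 1: shift 'id' : push -> stack = [id] (size 1)
  Action 2: reduce by F -> id : pop 1, push F -> stack = [F] (size 1)
  Action 3: reduce by T -> F : pop 1, push T -> stack = [T] (size 1)
  Action 4: shift '*' : push -> stack = [T, *] (size 2)
  Action 5: shift 'id' : push -> stack = [T, *, id] (size 3)
  Action 6: reduce by F -> id : pop 1, push F -> stack = [T, *, F] (size 3)
  Action 7: reduce by T -> T * F : pop 3, push T -> stack = [T] (size 1)
Final stack size: 1

1


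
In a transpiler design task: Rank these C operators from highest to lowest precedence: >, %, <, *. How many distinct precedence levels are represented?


Looking up precedence for each operator:
  > -> precedence 4
  % -> precedence 6
  < -> precedence 4
  * -> precedence 6
Sorted highest to lowest: %, *, >, <
Distinct precedence values: [6, 4]
Number of distinct levels: 2

2


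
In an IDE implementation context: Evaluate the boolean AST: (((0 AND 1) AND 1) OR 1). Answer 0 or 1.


Step 1: Evaluate inner node
  0 AND 1 = 0
Step 2: Evaluate next node
  0 AND 1 = 0
Step 3: Evaluate root node
  0 OR 1 = 1

1


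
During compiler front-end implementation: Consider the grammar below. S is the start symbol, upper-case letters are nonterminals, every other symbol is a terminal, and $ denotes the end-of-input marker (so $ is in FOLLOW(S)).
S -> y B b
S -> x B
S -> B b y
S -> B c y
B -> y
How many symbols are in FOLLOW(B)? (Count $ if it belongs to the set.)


S is the start symbol and does not occur in any rule body, so FOLLOW(S) = {$}.
Examining every occurrence of B in a rule body:
  S -> y B b : B is followed by terminal 'b' -> add 'b'
  S -> x B : B is at the right end -> add FOLLOW(S) = {$}
  S -> B b y : B is followed by terminal 'b' -> add 'b' (already in the set)
  S -> B c y : B is followed by terminal 'c' -> add 'c'
  B -> y : B does not occur in the body -> contributes nothing
FOLLOW(B) = {b, c, $}
Count: 3

3


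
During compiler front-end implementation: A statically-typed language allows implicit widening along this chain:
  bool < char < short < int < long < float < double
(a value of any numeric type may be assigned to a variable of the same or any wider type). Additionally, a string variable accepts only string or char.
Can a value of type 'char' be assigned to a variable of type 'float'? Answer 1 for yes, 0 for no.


Target variable type: float
Source value type: char
Numeric ranks: char=1, float=5
Widening allowed iff rank(source) <= rank(target): 1 <= 5? Yes
Result: 1

1


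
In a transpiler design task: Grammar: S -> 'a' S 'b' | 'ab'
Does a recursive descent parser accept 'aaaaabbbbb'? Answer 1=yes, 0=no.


Grammar accepts strings of the form a^n b^n (n >= 1)
Word: 'aaaaabbbbb'
Counting: 5 a's and 5 b's
Check: 5 == 5? Yes
Derivation (S -> aSb applied 4 time(s), then S -> ab): S => aSb => aaSbb => aaaSbbb => aaaaSbbbb => aaaaabbbbb
Accepted

1


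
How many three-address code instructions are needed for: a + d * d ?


Expression: a + d * d
Generating three-address code (respecting * over +/- precedence):
  Instruction 1: t1 = d * d
  Instruction 2: t2 = a + t1
Total instructions: 2

2


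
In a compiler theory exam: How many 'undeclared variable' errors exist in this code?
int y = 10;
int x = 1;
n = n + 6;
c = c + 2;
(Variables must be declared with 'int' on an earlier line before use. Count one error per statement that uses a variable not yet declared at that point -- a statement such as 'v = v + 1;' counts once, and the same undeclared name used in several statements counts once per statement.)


Scanning code line by line:
  Line 1: declare 'y' -> declared = ['y']
  Line 2: declare 'x' -> declared = ['x', 'y']
  Line 3: use 'n' -> ERROR (undeclared)
  Line 4: use 'c' -> ERROR (undeclared)
Total undeclared variable errors: 2

2


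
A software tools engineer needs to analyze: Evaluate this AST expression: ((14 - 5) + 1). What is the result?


Expression: ((14 - 5) + 1)
Evaluating step by step:
  14 - 5 = 9
  9 + 1 = 10
Result: 10

10


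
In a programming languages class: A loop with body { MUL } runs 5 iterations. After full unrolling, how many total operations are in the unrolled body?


Loop body operations: MUL (1 op per iteration)
Unrolling 5 iterations:
  Iteration 1: MUL (1 ops)
  Iteration 2: MUL (1 ops)
  Iteration 3: MUL (1 ops)
  Iteration 4: MUL (1 ops)
  Iteration 5: MUL (1 ops)
Total: 5 iterations * 1 ops/iter = 5 operations

5


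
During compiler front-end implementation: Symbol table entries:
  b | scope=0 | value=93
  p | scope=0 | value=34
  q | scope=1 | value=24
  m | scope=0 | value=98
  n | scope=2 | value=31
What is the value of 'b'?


Searching symbol table for 'b':
  b | scope=0 | value=93 <- MATCH
  p | scope=0 | value=34
  q | scope=1 | value=24
  m | scope=0 | value=98
  n | scope=2 | value=31
Found 'b' at scope 0 with value 93

93


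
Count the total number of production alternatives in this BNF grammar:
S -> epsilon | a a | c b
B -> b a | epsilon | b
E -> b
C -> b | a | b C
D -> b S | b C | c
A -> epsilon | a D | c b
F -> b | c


Counting alternatives per rule:
  S: 3 alternative(s)
  B: 3 alternative(s)
  E: 1 alternative(s)
  C: 3 alternative(s)
  D: 3 alternative(s)
  A: 3 alternative(s)
  F: 2 alternative(s)
Sum: 3 + 3 + 1 + 3 + 3 + 3 + 2 = 18

18


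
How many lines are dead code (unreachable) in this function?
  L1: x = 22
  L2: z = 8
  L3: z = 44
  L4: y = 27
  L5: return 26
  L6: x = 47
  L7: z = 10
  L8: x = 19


Analyzing control flow:
  L1: reachable (before return)
  L2: reachable (before return)
  L3: reachable (before return)
  L4: reachable (before return)
  L5: reachable (return statement)
  L6: DEAD (after return at L5)
  L7: DEAD (after return at L5)
  L8: DEAD (after return at L5)
Return at L5, total lines = 8
Dead lines: L6 through L8
Count: 3

3


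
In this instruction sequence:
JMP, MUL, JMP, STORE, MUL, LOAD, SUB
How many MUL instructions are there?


Scanning instruction sequence for MUL:
  Position 1: JMP
  Position 2: MUL <- MATCH
  Position 3: JMP
  Position 4: STORE
  Position 5: MUL <- MATCH
  Position 6: LOAD
  Position 7: SUB
Matches at positions: [2, 5]
Total MUL count: 2

2


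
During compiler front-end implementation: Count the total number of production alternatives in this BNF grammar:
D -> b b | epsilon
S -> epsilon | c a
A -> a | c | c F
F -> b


Counting alternatives per rule:
  D: 2 alternative(s)
  S: 2 alternative(s)
  A: 3 alternative(s)
  F: 1 alternative(s)
Sum: 2 + 2 + 3 + 1 = 8

8


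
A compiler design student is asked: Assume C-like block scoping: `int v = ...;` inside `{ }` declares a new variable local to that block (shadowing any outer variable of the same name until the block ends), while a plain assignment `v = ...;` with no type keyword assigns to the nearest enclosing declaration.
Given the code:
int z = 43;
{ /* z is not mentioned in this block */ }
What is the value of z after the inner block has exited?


Analyzing scoping rules:
Outer scope: declares z = 43
Inner block: z is neither redeclared nor assigned -> unchanged
After the block -> 43
Result: 43

43


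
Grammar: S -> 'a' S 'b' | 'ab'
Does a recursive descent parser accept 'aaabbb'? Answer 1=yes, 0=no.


Grammar accepts strings of the form a^n b^n (n >= 1)
Word: 'aaabbb'
Counting: 3 a's and 3 b's
Check: 3 == 3? Yes
Derivation (S -> aSb applied 2 time(s), then S -> ab): S => aSb => aaSbb => aaabbb
Accepted

1


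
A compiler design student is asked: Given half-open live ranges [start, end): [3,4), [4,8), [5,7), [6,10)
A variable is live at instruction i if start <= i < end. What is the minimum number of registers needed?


Live ranges:
  Var0: [3, 4)
  Var1: [4, 8)
  Var2: [5, 7)
  Var3: [6, 10)
Sweep-line events (position, delta, active):
  pos=3 start -> active=1
  pos=4 end -> active=0
  pos=4 start -> active=1
  pos=5 start -> active=2
  pos=6 start -> active=3
  pos=7 end -> active=2
  pos=8 end -> active=1
  pos=10 end -> active=0
Maximum simultaneous active: 3
Minimum registers needed: 3

3


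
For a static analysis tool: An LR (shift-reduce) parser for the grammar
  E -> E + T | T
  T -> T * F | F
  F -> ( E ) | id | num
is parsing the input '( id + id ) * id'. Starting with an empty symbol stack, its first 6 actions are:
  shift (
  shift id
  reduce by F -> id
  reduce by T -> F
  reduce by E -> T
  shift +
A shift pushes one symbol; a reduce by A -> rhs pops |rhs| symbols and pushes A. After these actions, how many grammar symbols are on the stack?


Tracking the symbol stack through each action:
  Action 1: shift '(' : push -> stack = [(] (size 1)
  Action 2: shift 'id' : push -> stack = [(, id] (size 2)
  Action 3: reduce by F -> id : pop 1, push F -> stack = [(, F] (size 2)
  Action 4: reduce by T -> F : pop 1, push T -> stack = [(, T] (size 2)
  Action 5: reduce by E -> T : pop 1, push E -> stack = [(, E] (size 2)
  Action 6: shift '+' : push -> stack = [(, E, +] (size 3)
Final stack size: 3

3


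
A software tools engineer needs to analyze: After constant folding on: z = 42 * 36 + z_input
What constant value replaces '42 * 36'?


Identifying constant sub-expression:
  Original: z = 42 * 36 + z_input
  42 and 36 are both compile-time constants
  Evaluating: 42 * 36 = 1512
  After folding: z = 1512 + z_input

1512


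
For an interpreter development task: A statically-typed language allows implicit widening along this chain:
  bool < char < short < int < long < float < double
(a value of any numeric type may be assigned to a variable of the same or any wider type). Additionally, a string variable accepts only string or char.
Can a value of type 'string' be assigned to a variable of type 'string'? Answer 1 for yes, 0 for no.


Target variable type: string
Source value type: string
Rule: string accepts only {string, char}
  source 'string' in {string, char}? Yes
Result: 1

1


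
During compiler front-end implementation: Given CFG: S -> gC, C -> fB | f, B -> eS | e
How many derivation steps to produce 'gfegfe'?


Grammar: S -> gC, C -> fB | f, B -> eS | e
Deriving 'gfegfe':
Step 1: S -> gC => gC
Step 2: C -> fB => gfB
Step 3: B -> eS => gfeS
Step 4: S -> gC => gfegC
Step 5: C -> fB => gfegfB
Step 6: B -> e => gfegfe
Total derivation steps: 6

6


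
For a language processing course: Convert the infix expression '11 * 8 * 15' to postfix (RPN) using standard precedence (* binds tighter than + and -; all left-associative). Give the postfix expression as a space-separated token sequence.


Applying the shunting-yard algorithm:
  Operand 11 -> output
  Push '*' onto operator stack -> op-stack: [*]
  Operand 8 -> output
  See '*' (prec 2); top '*' (prec 2) >= it -> pop '*' to output
  Push '*' onto operator stack -> op-stack: [*]
  Operand 15 -> output
  End of input: pop '*' to output
Postfix result: 11 8 * 15 *

11 8 * 15 *


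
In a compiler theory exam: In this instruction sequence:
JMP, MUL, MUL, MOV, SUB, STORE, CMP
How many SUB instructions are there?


Scanning instruction sequence for SUB:
  Position 1: JMP
  Position 2: MUL
  Position 3: MUL
  Position 4: MOV
  Position 5: SUB <- MATCH
  Position 6: STORE
  Position 7: CMP
Matches at positions: [5]
Total SUB count: 1

1


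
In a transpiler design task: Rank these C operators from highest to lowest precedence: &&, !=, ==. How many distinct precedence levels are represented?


Looking up precedence for each operator:
  && -> precedence 2
  != -> precedence 3
  == -> precedence 3
Sorted highest to lowest: !=, ==, &&
Distinct precedence values: [3, 2]
Number of distinct levels: 2

2


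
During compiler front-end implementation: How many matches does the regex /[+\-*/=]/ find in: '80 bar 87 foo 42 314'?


Pattern: /[+\-*/=]/ (operators)
Input: '80 bar 87 foo 42 314'
Scanning for matches:
Total matches: 0

0


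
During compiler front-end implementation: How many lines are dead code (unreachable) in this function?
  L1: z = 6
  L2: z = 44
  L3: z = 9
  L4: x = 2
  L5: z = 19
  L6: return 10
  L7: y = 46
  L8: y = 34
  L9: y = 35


Analyzing control flow:
  L1: reachable (before return)
  L2: reachable (before return)
  L3: reachable (before return)
  L4: reachable (before return)
  L5: reachable (before return)
  L6: reachable (return statement)
  L7: DEAD (after return at L6)
  L8: DEAD (after return at L6)
  L9: DEAD (after return at L6)
Return at L6, total lines = 9
Dead lines: L7 through L9
Count: 3

3


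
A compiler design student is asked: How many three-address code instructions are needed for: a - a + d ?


Expression: a - a + d
Generating three-address code (respecting * over +/- precedence):
  Instruction 1: t1 = a - a
  Instruction 2: t2 = t1 + d
Total instructions: 2

2


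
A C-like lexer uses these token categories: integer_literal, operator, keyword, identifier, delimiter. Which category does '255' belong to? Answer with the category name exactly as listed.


Token: '255'
Checking categories:
  identifier: no
  integer_literal: YES
  operator: no
  keyword: no
  delimiter: no
Category: integer_literal

integer_literal


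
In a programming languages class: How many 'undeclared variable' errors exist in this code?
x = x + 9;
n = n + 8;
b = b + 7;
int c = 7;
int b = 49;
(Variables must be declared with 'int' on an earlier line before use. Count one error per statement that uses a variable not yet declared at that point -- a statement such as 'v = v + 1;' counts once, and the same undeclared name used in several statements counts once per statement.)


Scanning code line by line:
  Line 1: use 'x' -> ERROR (undeclared)
  Line 2: use 'n' -> ERROR (undeclared)
  Line 3: use 'b' -> ERROR (undeclared)
  Line 4: declare 'c' -> declared = ['c']
  Line 5: declare 'b' -> declared = ['b', 'c']
Total undeclared variable errors: 3

3


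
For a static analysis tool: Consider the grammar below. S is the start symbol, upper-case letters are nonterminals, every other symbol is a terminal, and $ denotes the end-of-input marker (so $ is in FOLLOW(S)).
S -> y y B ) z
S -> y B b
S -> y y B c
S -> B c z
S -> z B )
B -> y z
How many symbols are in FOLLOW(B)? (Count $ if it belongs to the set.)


S is the start symbol and does not occur in any rule body, so FOLLOW(S) = {$}.
Examining every occurrence of B in a rule body:
  S -> y y B ) z : B is followed by terminal ')' -> add ')'
  S -> y B b : B is followed by terminal 'b' -> add 'b'
  S -> y y B c : B is followed by terminal 'c' -> add 'c'
  S -> B c z : B is followed by terminal 'c' -> add 'c' (already in the set)
  S -> z B ) : B is followed by terminal ')' -> add ')' (already in the set)
  B -> y z : B does not occur in the body -> contributes nothing
FOLLOW(B) = {), b, c}
Count: 3

3


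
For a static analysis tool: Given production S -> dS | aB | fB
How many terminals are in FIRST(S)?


Production: S -> dS | aB | fB
Examining each alternative for leading terminals:
  S -> dS : first terminal = 'd'
  S -> aB : first terminal = 'a'
  S -> fB : first terminal = 'f'
FIRST(S) = {a, d, f}
Count: 3

3


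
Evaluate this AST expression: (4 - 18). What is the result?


Expression: (4 - 18)
Evaluating step by step:
  4 - 18 = -14
Result: -14

-14


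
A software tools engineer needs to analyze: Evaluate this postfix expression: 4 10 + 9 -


Processing tokens left to right:
Push 4, Push 10
Pop 4 and 10, compute 4 + 10 = 14, push 14
Push 9
Pop 14 and 9, compute 14 - 9 = 5, push 5
Stack result: 5

5


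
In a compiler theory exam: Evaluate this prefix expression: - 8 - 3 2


Parsing prefix expression: - 8 - 3 2
Step 1: Innermost operation '- 3 2'
  3 - 2 = 1
Step 2: Outer operation '- 8 [1]'
  8 - 1 = 7

7


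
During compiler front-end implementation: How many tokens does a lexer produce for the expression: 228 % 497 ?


Scanning '228 % 497'
Token 1: '228' -> integer_literal
Token 2: '%' -> operator
Token 3: '497' -> integer_literal
Total tokens: 3

3


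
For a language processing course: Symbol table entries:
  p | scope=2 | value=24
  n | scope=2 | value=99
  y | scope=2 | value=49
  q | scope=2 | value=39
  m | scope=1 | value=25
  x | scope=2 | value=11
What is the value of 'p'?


Searching symbol table for 'p':
  p | scope=2 | value=24 <- MATCH
  n | scope=2 | value=99
  y | scope=2 | value=49
  q | scope=2 | value=39
  m | scope=1 | value=25
  x | scope=2 | value=11
Found 'p' at scope 2 with value 24

24
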